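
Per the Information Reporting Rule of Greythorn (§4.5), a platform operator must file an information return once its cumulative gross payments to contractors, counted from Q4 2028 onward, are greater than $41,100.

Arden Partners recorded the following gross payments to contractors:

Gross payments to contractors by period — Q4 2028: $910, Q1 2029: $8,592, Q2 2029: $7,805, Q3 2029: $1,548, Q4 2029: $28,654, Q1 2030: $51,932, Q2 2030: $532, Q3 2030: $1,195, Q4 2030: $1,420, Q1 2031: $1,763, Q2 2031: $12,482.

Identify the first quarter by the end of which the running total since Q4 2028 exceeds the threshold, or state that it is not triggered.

Q4 2029

Through Q4 2028: $910
Through Q1 2029: $9,502
Through Q2 2029: $17,307
Through Q3 2029: $18,855
Through Q4 2029: $47,509 ← exceeds threshold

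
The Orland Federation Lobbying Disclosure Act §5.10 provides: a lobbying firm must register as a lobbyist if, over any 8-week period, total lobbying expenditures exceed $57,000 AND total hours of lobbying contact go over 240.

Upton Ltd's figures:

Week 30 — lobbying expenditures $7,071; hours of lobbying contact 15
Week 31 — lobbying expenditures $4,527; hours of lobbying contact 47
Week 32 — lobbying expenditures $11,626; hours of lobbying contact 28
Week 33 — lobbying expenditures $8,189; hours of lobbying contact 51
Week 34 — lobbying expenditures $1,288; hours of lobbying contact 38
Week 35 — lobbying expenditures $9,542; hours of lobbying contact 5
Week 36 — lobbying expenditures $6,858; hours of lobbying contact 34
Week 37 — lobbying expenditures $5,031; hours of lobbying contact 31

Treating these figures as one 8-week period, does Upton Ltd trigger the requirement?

Total lobbying expenditures: $7,071 + $4,527 + $11,626 + $8,189 + $1,288 + $9,542 + $6,858 + $5,031 = $54,132 (≤ $57,000).
Total hours of lobbying contact: 15 + 47 + 28 + 51 + 38 + 5 + 34 + 31 = 249 (> 240).
The test is 'and': the rule requires both, and at least one is not exceeded.

No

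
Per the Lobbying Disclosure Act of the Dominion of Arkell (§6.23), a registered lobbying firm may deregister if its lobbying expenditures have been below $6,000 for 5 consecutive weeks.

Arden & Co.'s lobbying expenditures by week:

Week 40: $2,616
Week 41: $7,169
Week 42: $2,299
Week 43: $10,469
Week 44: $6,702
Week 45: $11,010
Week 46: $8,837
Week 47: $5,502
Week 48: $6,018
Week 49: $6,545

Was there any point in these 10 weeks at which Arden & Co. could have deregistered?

Weeks below $6,000: Week 40, Week 42, Week 47.
Longest run of consecutive weeks below the threshold: 1.
1 < 5, so Arden & Co. never became eligible.

No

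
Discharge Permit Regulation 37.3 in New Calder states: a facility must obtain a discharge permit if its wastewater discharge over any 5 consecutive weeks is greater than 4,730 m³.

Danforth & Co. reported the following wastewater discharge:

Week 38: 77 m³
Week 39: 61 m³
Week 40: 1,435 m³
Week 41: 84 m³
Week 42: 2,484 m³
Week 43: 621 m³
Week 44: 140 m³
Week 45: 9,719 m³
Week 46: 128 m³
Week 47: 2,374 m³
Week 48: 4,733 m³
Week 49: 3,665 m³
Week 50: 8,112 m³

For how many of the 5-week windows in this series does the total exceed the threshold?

7

Week 38–Week 42: 77 m³ + 61 m³ + 1,435 m³ + 84 m³ + 2,484 m³ = 4,141 m³ (under)
Week 39–Week 43: 61 m³ + 1,435 m³ + 84 m³ + 2,484 m³ + 621 m³ = 4,685 m³ (under)
Week 40–Week 44: 1,435 m³ + 84 m³ + 2,484 m³ + 621 m³ + 140 m³ = 4,764 m³ (over)
Week 41–Week 45: 84 m³ + 2,484 m³ + 621 m³ + 140 m³ + 9,719 m³ = 13,048 m³ (over)
Week 42–Week 46: 2,484 m³ + 621 m³ + 140 m³ + 9,719 m³ + 128 m³ = 13,092 m³ (over)
Week 43–Week 47: 621 m³ + 140 m³ + 9,719 m³ + 128 m³ + 2,374 m³ = 12,982 m³ (over)
Week 44–Week 48: 140 m³ + 9,719 m³ + 128 m³ + 2,374 m³ + 4,733 m³ = 17,094 m³ (over)
Week 45–Week 49: 9,719 m³ + 128 m³ + 2,374 m³ + 4,733 m³ + 3,665 m³ = 20,619 m³ (over)
Week 46–Week 50: 128 m³ + 2,374 m³ + 4,733 m³ + 3,665 m³ + 8,112 m³ = 19,012 m³ (over)
7 windows exceed the threshold.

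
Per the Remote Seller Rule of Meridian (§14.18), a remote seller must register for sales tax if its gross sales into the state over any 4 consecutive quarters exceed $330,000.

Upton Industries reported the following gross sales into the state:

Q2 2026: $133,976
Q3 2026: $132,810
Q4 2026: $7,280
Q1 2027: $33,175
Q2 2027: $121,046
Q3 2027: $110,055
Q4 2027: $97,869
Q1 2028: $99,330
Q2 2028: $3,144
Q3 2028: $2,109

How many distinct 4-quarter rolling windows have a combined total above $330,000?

2

Q2 2026–Q1 2027: $133,976 + $132,810 + $7,280 + $33,175 = $307,241 (under)
Q3 2026–Q2 2027: $132,810 + $7,280 + $33,175 + $121,046 = $294,311 (under)
Q4 2026–Q3 2027: $7,280 + $33,175 + $121,046 + $110,055 = $271,556 (under)
Q1 2027–Q4 2027: $33,175 + $121,046 + $110,055 + $97,869 = $362,145 (over)
Q2 2027–Q1 2028: $121,046 + $110,055 + $97,869 + $99,330 = $428,300 (over)
Q3 2027–Q2 2028: $110,055 + $97,869 + $99,330 + $3,144 = $310,398 (under)
Q4 2027–Q3 2028: $97,869 + $99,330 + $3,144 + $2,109 = $202,452 (under)
2 windows exceed the threshold.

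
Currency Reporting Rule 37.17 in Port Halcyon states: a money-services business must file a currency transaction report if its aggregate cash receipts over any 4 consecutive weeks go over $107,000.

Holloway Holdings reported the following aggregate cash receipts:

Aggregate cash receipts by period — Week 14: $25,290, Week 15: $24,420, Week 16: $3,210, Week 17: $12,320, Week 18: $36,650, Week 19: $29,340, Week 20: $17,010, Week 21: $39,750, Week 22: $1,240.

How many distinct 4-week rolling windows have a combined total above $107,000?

Week 14–Week 17: $25,290 + $24,420 + $3,210 + $12,320 = $65,240 (under)
Week 15–Week 18: $24,420 + $3,210 + $12,320 + $36,650 = $76,600 (under)
Week 16–Week 19: $3,210 + $12,320 + $36,650 + $29,340 = $81,520 (under)
Week 17–Week 20: $12,320 + $36,650 + $29,340 + $17,010 = $95,320 (under)
Week 18–Week 21: $36,650 + $29,340 + $17,010 + $39,750 = $122,750 (over)
Week 19–Week 22: $29,340 + $17,010 + $39,750 + $1,240 = $87,340 (under)
1 window exceeds the threshold.

1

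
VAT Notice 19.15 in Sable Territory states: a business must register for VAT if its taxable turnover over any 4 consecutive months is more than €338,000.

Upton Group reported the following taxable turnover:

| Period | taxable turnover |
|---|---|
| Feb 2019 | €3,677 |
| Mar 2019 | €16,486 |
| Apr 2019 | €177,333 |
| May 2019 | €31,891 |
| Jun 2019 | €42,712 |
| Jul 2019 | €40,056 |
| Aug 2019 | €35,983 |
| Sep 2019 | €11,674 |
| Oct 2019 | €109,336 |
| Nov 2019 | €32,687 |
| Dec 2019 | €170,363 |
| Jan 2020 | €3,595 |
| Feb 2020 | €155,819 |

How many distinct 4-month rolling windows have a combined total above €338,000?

Feb 2019–May 2019: €3,677 + €16,486 + €177,333 + €31,891 = €229,387 (under)
Mar 2019–Jun 2019: €16,486 + €177,333 + €31,891 + €42,712 = €268,422 (under)
Apr 2019–Jul 2019: €177,333 + €31,891 + €42,712 + €40,056 = €291,992 (under)
May 2019–Aug 2019: €31,891 + €42,712 + €40,056 + €35,983 = €150,642 (under)
Jun 2019–Sep 2019: €42,712 + €40,056 + €35,983 + €11,674 = €130,425 (under)
Jul 2019–Oct 2019: €40,056 + €35,983 + €11,674 + €109,336 = €197,049 (under)
Aug 2019–Nov 2019: €35,983 + €11,674 + €109,336 + €32,687 = €189,680 (under)
Sep 2019–Dec 2019: €11,674 + €109,336 + €32,687 + €170,363 = €324,060 (under)
Oct 2019–Jan 2020: €109,336 + €32,687 + €170,363 + €3,595 = €315,981 (under)
Nov 2019–Feb 2020: €32,687 + €170,363 + €3,595 + €155,819 = €362,464 (over)
1 window exceeds the threshold.

1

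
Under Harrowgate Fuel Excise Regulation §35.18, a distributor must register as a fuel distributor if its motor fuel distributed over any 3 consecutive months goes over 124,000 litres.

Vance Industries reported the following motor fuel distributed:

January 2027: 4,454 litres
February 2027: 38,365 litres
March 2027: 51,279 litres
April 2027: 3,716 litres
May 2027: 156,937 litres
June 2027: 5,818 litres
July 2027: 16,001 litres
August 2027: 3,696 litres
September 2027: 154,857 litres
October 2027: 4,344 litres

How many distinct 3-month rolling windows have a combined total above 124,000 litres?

January 2027–March 2027: 4,454 litres + 38,365 litres + 51,279 litres = 94,098 litres (under)
February 2027–April 2027: 38,365 litres + 51,279 litres + 3,716 litres = 93,360 litres (under)
March 2027–May 2027: 51,279 litres + 3,716 litres + 156,937 litres = 211,932 litres (over)
April 2027–June 2027: 3,716 litres + 156,937 litres + 5,818 litres = 166,471 litres (over)
May 2027–July 2027: 156,937 litres + 5,818 litres + 16,001 litres = 178,756 litres (over)
June 2027–August 2027: 5,818 litres + 16,001 litres + 3,696 litres = 25,515 litres (under)
July 2027–September 2027: 16,001 litres + 3,696 litres + 154,857 litres = 174,554 litres (over)
August 2027–October 2027: 3,696 litres + 154,857 litres + 4,344 litres = 162,897 litres (over)
5 windows exceed the threshold.

5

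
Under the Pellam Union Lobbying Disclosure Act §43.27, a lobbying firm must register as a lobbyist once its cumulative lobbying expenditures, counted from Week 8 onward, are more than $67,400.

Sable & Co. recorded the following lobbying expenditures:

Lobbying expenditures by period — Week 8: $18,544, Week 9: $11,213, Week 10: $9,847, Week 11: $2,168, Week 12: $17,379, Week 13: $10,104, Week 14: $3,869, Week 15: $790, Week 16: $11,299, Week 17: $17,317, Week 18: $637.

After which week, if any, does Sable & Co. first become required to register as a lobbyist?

Week 13

Through Week 8: $18,544
Through Week 9: $29,757
Through Week 10: $39,604
Through Week 11: $41,772
Through Week 12: $59,151
Through Week 13: $69,255 ← exceeds threshold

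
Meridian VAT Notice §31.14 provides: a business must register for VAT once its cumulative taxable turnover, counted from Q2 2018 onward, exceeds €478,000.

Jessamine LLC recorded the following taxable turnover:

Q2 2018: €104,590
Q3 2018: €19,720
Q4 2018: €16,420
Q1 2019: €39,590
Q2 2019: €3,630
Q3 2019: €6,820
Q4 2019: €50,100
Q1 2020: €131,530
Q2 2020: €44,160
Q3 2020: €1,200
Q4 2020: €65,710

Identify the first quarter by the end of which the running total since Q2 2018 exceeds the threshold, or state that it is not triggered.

Q4 2020

Through Q2 2018: €104,590
Through Q3 2018: €124,310
Through Q4 2018: €140,730
Through Q1 2019: €180,320
Through Q2 2019: €183,950
Through Q3 2019: €190,770
Through Q4 2019: €240,870
Through Q1 2020: €372,400
Through Q2 2020: €416,560
Through Q3 2020: €417,760
Through Q4 2020: €483,470 ← exceeds threshold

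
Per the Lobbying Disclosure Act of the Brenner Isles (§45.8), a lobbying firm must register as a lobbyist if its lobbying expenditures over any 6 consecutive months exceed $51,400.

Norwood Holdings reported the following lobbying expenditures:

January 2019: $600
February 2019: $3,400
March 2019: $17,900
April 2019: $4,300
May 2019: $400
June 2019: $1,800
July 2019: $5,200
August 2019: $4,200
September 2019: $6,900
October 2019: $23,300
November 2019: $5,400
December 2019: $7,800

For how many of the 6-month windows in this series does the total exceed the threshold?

1

January 2019–June 2019: $600 + $3,400 + $17,900 + $4,300 + $400 + $1,800 = $28,400 (under)
February 2019–July 2019: $3,400 + $17,900 + $4,300 + $400 + $1,800 + $5,200 = $33,000 (under)
March 2019–August 2019: $17,900 + $4,300 + $400 + $1,800 + $5,200 + $4,200 = $33,800 (under)
April 2019–September 2019: $4,300 + $400 + $1,800 + $5,200 + $4,200 + $6,900 = $22,800 (under)
May 2019–October 2019: $400 + $1,800 + $5,200 + $4,200 + $6,900 + $23,300 = $41,800 (under)
June 2019–November 2019: $1,800 + $5,200 + $4,200 + $6,900 + $23,300 + $5,400 = $46,800 (under)
July 2019–December 2019: $5,200 + $4,200 + $6,900 + $23,300 + $5,400 + $7,800 = $52,800 (over)
1 window exceeds the threshold.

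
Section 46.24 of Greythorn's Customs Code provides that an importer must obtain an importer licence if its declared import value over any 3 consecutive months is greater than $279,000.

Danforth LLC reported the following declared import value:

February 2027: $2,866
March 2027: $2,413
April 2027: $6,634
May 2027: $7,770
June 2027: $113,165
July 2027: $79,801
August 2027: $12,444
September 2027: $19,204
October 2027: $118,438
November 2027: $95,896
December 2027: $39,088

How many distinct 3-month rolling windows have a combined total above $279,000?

February 2027–April 2027: $2,866 + $2,413 + $6,634 = $11,913 (under)
March 2027–May 2027: $2,413 + $6,634 + $7,770 = $16,817 (under)
April 2027–June 2027: $6,634 + $7,770 + $113,165 = $127,569 (under)
May 2027–July 2027: $7,770 + $113,165 + $79,801 = $200,736 (under)
June 2027–August 2027: $113,165 + $79,801 + $12,444 = $205,410 (under)
July 2027–September 2027: $79,801 + $12,444 + $19,204 = $111,449 (under)
August 2027–October 2027: $12,444 + $19,204 + $118,438 = $150,086 (under)
September 2027–November 2027: $19,204 + $118,438 + $95,896 = $233,538 (under)
October 2027–December 2027: $118,438 + $95,896 + $39,088 = $253,422 (under)
0 windows exceed the threshold.

0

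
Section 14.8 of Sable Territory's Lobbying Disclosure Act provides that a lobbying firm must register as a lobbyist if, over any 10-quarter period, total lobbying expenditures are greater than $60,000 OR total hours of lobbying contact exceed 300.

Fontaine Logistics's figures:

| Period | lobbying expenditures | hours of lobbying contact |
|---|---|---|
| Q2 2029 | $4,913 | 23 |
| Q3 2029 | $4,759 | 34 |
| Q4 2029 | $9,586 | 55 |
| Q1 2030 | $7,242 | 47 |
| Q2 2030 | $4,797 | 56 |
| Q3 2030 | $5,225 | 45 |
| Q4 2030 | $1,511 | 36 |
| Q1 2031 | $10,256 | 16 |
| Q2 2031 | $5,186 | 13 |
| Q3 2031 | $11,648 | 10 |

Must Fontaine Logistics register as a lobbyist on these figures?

Total lobbying expenditures: $4,913 + $4,759 + $9,586 + $7,242 + $4,797 + $5,225 + $1,511 + $10,256 + $5,186 + $11,648 = $65,123 (> $60,000).
Total hours of lobbying contact: 23 + 34 + 55 + 47 + 56 + 45 + 36 + 16 + 13 + 10 = 335 (> 300).
The test is 'or': at least one threshold is exceeded.

Yes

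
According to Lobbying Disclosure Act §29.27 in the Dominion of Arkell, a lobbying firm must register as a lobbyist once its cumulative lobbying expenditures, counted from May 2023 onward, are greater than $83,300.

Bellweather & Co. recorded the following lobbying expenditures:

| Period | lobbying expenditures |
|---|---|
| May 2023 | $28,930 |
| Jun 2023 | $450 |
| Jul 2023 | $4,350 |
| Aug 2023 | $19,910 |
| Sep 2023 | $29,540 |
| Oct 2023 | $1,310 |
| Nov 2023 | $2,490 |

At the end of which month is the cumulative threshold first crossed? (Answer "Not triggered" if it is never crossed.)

Oct 2023

Through May 2023: $28,930
Through Jun 2023: $29,380
Through Jul 2023: $33,730
Through Aug 2023: $53,640
Through Sep 2023: $83,180
Through Oct 2023: $84,490 ← exceeds threshold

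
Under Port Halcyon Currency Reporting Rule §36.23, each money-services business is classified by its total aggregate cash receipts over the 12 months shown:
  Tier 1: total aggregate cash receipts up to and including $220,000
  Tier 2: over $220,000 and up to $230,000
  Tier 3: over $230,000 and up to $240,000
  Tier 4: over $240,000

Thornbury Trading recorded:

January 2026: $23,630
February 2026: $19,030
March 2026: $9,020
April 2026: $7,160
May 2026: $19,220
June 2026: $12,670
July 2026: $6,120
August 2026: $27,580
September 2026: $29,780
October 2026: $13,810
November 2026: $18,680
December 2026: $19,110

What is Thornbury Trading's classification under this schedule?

Total aggregate cash receipts: $23,630 + $19,030 + $9,020 + $7,160 + $19,220 + $12,670 + $6,120 + $27,580 + $29,780 + $13,810 + $18,680 + $19,110 = $205,810.
$205,810 ≤ $220,000, so Tier 1 applies.

Tier 1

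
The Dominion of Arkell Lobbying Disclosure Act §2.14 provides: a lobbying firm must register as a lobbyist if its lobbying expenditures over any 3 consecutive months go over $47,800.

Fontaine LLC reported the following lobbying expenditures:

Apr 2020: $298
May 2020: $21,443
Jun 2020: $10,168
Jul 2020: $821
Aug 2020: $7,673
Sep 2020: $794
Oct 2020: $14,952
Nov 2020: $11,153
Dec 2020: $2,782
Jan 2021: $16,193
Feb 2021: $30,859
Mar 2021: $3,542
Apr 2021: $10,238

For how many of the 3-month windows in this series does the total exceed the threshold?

2

Apr 2020–Jun 2020: $298 + $21,443 + $10,168 = $31,909 (under)
May 2020–Jul 2020: $21,443 + $10,168 + $821 = $32,432 (under)
Jun 2020–Aug 2020: $10,168 + $821 + $7,673 = $18,662 (under)
Jul 2020–Sep 2020: $821 + $7,673 + $794 = $9,288 (under)
Aug 2020–Oct 2020: $7,673 + $794 + $14,952 = $23,419 (under)
Sep 2020–Nov 2020: $794 + $14,952 + $11,153 = $26,899 (under)
Oct 2020–Dec 2020: $14,952 + $11,153 + $2,782 = $28,887 (under)
Nov 2020–Jan 2021: $11,153 + $2,782 + $16,193 = $30,128 (under)
Dec 2020–Feb 2021: $2,782 + $16,193 + $30,859 = $49,834 (over)
Jan 2021–Mar 2021: $16,193 + $30,859 + $3,542 = $50,594 (over)
Feb 2021–Apr 2021: $30,859 + $3,542 + $10,238 = $44,639 (under)
2 windows exceed the threshold.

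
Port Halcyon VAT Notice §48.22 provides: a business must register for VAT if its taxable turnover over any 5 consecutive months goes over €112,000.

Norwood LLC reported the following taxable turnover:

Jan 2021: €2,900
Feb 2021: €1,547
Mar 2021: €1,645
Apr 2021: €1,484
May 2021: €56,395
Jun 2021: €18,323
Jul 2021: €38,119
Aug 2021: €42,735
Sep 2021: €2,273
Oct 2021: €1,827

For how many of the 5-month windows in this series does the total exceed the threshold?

3

Jan 2021–May 2021: €2,900 + €1,547 + €1,645 + €1,484 + €56,395 = €63,971 (under)
Feb 2021–Jun 2021: €1,547 + €1,645 + €1,484 + €56,395 + €18,323 = €79,394 (under)
Mar 2021–Jul 2021: €1,645 + €1,484 + €56,395 + €18,323 + €38,119 = €115,966 (over)
Apr 2021–Aug 2021: €1,484 + €56,395 + €18,323 + €38,119 + €42,735 = €157,056 (over)
May 2021–Sep 2021: €56,395 + €18,323 + €38,119 + €42,735 + €2,273 = €157,845 (over)
Jun 2021–Oct 2021: €18,323 + €38,119 + €42,735 + €2,273 + €1,827 = €103,277 (under)
3 windows exceed the threshold.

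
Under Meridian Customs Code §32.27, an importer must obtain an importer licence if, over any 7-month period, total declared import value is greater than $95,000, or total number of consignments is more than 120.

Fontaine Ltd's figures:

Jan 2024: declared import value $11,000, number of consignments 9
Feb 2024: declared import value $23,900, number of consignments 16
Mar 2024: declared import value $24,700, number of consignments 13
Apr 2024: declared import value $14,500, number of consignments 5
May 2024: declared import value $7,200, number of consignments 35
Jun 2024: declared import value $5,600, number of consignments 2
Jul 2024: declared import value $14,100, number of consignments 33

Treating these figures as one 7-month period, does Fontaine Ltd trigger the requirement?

Total declared import value: $11,000 + $23,900 + $24,700 + $14,500 + $7,200 + $5,600 + $14,100 = $101,000 (> $95,000).
Total number of consignments: 9 + 16 + 13 + 5 + 35 + 2 + 33 = 113 (≤ 120).
The test is 'or': at least one threshold is exceeded.

Yes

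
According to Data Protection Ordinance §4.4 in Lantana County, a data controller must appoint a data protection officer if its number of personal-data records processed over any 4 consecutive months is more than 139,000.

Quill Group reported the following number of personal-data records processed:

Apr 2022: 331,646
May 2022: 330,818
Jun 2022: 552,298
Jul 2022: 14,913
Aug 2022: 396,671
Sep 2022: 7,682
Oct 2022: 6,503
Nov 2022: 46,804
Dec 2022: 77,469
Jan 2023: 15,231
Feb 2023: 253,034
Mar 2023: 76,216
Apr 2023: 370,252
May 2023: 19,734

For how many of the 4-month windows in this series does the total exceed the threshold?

10

Apr 2022–Jul 2022: 331,646 + 330,818 + 552,298 + 14,913 = 1,229,675 (over)
May 2022–Aug 2022: 330,818 + 552,298 + 14,913 + 396,671 = 1,294,700 (over)
Jun 2022–Sep 2022: 552,298 + 14,913 + 396,671 + 7,682 = 971,564 (over)
Jul 2022–Oct 2022: 14,913 + 396,671 + 7,682 + 6,503 = 425,769 (over)
Aug 2022–Nov 2022: 396,671 + 7,682 + 6,503 + 46,804 = 457,660 (over)
Sep 2022–Dec 2022: 7,682 + 6,503 + 46,804 + 77,469 = 138,458 (under)
Oct 2022–Jan 2023: 6,503 + 46,804 + 77,469 + 15,231 = 146,007 (over)
Nov 2022–Feb 2023: 46,804 + 77,469 + 15,231 + 253,034 = 392,538 (over)
Dec 2022–Mar 2023: 77,469 + 15,231 + 253,034 + 76,216 = 421,950 (over)
Jan 2023–Apr 2023: 15,231 + 253,034 + 76,216 + 370,252 = 714,733 (over)
Feb 2023–May 2023: 253,034 + 76,216 + 370,252 + 19,734 = 719,236 (over)
10 windows exceed the threshold.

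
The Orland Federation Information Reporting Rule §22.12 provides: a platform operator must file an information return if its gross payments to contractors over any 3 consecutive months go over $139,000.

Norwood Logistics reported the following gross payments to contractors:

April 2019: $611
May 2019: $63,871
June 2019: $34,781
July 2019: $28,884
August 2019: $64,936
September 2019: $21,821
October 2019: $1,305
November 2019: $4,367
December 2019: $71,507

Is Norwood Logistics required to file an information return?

April 2019–June 2019: $611 + $63,871 + $34,781 = $99,263 (under)
May 2019–July 2019: $63,871 + $34,781 + $28,884 = $127,536 (under)
June 2019–August 2019: $34,781 + $28,884 + $64,936 = $128,601 (under)
July 2019–September 2019: $28,884 + $64,936 + $21,821 = $115,641 (under)
August 2019–October 2019: $64,936 + $21,821 + $1,305 = $88,062 (under)
September 2019–November 2019: $21,821 + $1,305 + $4,367 = $27,493 (under)
October 2019–December 2019: $1,305 + $4,367 + $71,507 = $77,179 (under)
No window exceeds $139,000.

No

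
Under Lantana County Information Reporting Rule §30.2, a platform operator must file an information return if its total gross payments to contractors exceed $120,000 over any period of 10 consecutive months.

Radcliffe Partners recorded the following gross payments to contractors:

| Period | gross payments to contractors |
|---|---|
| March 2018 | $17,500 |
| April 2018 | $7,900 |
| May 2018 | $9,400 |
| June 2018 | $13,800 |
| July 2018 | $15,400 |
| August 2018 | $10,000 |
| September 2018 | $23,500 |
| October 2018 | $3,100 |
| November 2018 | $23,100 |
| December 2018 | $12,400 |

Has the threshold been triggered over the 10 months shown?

Yes

Total gross payments to contractors: $17,500 + $7,900 + $9,400 + $13,800 + $15,400 + $10,000 + $23,500 + $3,100 + $23,100 + $12,400 = $136,100.
$136,100 > $120,000, so the threshold is exceeded.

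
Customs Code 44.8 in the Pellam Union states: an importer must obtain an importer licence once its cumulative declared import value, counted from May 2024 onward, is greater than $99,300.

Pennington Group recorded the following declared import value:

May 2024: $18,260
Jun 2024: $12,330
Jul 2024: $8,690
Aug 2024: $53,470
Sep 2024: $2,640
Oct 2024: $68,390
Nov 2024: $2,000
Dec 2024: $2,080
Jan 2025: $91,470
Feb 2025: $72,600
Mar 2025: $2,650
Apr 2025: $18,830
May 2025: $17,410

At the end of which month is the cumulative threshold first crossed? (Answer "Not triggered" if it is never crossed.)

Through May 2024: $18,260
Through Jun 2024: $30,590
Through Jul 2024: $39,280
Through Aug 2024: $92,750
Through Sep 2024: $95,390
Through Oct 2024: $163,780 ← exceeds threshold

Oct 2024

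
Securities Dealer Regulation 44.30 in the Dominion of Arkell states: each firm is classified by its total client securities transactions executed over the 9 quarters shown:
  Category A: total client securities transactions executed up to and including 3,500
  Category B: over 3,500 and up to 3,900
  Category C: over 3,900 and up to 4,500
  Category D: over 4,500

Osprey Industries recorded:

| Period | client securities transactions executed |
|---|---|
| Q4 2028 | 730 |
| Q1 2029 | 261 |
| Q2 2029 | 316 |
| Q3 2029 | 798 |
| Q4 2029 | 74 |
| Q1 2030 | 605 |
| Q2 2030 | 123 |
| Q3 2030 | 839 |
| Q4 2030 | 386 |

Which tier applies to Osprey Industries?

Total client securities transactions executed: 730 + 261 + 316 + 798 + 74 + 605 + 123 + 839 + 386 = 4,132.
3,900 < 4,132 ≤ 4,500, so Category C applies.

Category C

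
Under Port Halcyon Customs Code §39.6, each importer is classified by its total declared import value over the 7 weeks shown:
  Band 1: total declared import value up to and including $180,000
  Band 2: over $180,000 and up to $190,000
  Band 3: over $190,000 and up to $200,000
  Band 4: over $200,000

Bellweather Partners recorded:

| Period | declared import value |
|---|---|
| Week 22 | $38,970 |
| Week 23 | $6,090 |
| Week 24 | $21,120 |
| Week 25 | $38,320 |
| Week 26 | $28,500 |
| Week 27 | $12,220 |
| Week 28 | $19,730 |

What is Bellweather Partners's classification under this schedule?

Total declared import value: $38,970 + $6,090 + $21,120 + $38,320 + $28,500 + $12,220 + $19,730 = $164,950.
$164,950 ≤ $180,000, so Band 1 applies.

Band 1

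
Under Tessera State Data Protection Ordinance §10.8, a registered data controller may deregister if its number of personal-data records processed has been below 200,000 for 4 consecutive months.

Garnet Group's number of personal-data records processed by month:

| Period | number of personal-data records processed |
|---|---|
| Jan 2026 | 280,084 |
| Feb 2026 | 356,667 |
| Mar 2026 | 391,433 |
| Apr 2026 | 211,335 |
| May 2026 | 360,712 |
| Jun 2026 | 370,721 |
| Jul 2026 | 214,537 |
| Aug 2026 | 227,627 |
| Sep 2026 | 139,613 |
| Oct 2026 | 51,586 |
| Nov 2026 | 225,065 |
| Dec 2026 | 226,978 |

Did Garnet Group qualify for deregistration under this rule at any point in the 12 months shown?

Months below 200,000: Sep 2026, Oct 2026.
Longest run of consecutive months below the threshold: 2.
2 < 4, so Garnet Group never became eligible.

No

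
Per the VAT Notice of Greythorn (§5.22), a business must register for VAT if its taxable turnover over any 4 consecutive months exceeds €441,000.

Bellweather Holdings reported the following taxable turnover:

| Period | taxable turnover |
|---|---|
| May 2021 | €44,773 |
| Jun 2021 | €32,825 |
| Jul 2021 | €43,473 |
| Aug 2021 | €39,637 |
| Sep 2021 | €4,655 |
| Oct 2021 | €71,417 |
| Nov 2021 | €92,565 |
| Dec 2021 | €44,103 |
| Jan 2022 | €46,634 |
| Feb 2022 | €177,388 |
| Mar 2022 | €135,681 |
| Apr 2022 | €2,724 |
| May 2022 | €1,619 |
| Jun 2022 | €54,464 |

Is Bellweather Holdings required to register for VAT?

May 2021–Aug 2021: €44,773 + €32,825 + €43,473 + €39,637 = €160,708 (under)
Jun 2021–Sep 2021: €32,825 + €43,473 + €39,637 + €4,655 = €120,590 (under)
Jul 2021–Oct 2021: €43,473 + €39,637 + €4,655 + €71,417 = €159,182 (under)
Aug 2021–Nov 2021: €39,637 + €4,655 + €71,417 + €92,565 = €208,274 (under)
Sep 2021–Dec 2021: €4,655 + €71,417 + €92,565 + €44,103 = €212,740 (under)
Oct 2021–Jan 2022: €71,417 + €92,565 + €44,103 + €46,634 = €254,719 (under)
Nov 2021–Feb 2022: €92,565 + €44,103 + €46,634 + €177,388 = €360,690 (under)
Dec 2021–Mar 2022: €44,103 + €46,634 + €177,388 + €135,681 = €403,806 (under)
Jan 2022–Apr 2022: €46,634 + €177,388 + €135,681 + €2,724 = €362,427 (under)
Feb 2022–May 2022: €177,388 + €135,681 + €2,724 + €1,619 = €317,412 (under)
Mar 2022–Jun 2022: €135,681 + €2,724 + €1,619 + €54,464 = €194,488 (under)
No window exceeds €441,000.

No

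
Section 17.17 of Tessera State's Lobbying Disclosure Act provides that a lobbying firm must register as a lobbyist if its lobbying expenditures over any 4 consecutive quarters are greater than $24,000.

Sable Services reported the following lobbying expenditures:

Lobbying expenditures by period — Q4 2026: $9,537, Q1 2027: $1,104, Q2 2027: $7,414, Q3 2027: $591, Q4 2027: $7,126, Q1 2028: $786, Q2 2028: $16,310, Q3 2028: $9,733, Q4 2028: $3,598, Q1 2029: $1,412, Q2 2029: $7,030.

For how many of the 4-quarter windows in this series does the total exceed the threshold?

4

Q4 2026–Q3 2027: $9,537 + $1,104 + $7,414 + $591 = $18,646 (under)
Q1 2027–Q4 2027: $1,104 + $7,414 + $591 + $7,126 = $16,235 (under)
Q2 2027–Q1 2028: $7,414 + $591 + $7,126 + $786 = $15,917 (under)
Q3 2027–Q2 2028: $591 + $7,126 + $786 + $16,310 = $24,813 (over)
Q4 2027–Q3 2028: $7,126 + $786 + $16,310 + $9,733 = $33,955 (over)
Q1 2028–Q4 2028: $786 + $16,310 + $9,733 + $3,598 = $30,427 (over)
Q2 2028–Q1 2029: $16,310 + $9,733 + $3,598 + $1,412 = $31,053 (over)
Q3 2028–Q2 2029: $9,733 + $3,598 + $1,412 + $7,030 = $21,773 (under)
4 windows exceed the threshold.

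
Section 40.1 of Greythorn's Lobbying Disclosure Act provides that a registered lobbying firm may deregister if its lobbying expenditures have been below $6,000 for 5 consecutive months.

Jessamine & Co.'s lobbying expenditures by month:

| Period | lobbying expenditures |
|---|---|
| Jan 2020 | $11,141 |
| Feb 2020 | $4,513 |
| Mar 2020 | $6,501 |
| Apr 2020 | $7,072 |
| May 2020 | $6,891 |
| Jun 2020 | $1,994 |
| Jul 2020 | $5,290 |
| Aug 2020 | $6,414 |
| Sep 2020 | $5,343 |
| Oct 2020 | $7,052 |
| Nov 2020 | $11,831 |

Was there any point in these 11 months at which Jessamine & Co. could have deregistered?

No

Months below $6,000: Feb 2020, Jun 2020, Jul 2020, Sep 2020.
Longest run of consecutive months below the threshold: 2.
2 < 5, so Jessamine & Co. never became eligible.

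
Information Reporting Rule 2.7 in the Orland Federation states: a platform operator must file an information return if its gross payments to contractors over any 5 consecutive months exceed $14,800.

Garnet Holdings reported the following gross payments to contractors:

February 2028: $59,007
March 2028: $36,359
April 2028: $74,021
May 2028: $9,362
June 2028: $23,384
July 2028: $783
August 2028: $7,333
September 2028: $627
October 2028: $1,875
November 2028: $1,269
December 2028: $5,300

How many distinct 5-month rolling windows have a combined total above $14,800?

February 2028–June 2028: $59,007 + $36,359 + $74,021 + $9,362 + $23,384 = $202,133 (over)
March 2028–July 2028: $36,359 + $74,021 + $9,362 + $23,384 + $783 = $143,909 (over)
April 2028–August 2028: $74,021 + $9,362 + $23,384 + $783 + $7,333 = $114,883 (over)
May 2028–September 2028: $9,362 + $23,384 + $783 + $7,333 + $627 = $41,489 (over)
June 2028–October 2028: $23,384 + $783 + $7,333 + $627 + $1,875 = $34,002 (over)
July 2028–November 2028: $783 + $7,333 + $627 + $1,875 + $1,269 = $11,887 (under)
August 2028–December 2028: $7,333 + $627 + $1,875 + $1,269 + $5,300 = $16,404 (over)
6 windows exceed the threshold.

6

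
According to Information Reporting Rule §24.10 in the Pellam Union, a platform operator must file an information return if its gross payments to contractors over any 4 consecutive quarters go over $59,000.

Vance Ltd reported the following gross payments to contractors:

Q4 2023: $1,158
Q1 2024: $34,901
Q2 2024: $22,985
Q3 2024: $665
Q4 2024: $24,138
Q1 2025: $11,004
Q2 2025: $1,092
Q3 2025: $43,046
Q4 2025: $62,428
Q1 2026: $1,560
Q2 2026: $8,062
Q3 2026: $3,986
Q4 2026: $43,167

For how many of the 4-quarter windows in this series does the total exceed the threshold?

Q4 2023–Q3 2024: $1,158 + $34,901 + $22,985 + $665 = $59,709 (over)
Q1 2024–Q4 2024: $34,901 + $22,985 + $665 + $24,138 = $82,689 (over)
Q2 2024–Q1 2025: $22,985 + $665 + $24,138 + $11,004 = $58,792 (under)
Q3 2024–Q2 2025: $665 + $24,138 + $11,004 + $1,092 = $36,899 (under)
Q4 2024–Q3 2025: $24,138 + $11,004 + $1,092 + $43,046 = $79,280 (over)
Q1 2025–Q4 2025: $11,004 + $1,092 + $43,046 + $62,428 = $117,570 (over)
Q2 2025–Q1 2026: $1,092 + $43,046 + $62,428 + $1,560 = $108,126 (over)
Q3 2025–Q2 2026: $43,046 + $62,428 + $1,560 + $8,062 = $115,096 (over)
Q4 2025–Q3 2026: $62,428 + $1,560 + $8,062 + $3,986 = $76,036 (over)
Q1 2026–Q4 2026: $1,560 + $8,062 + $3,986 + $43,167 = $56,775 (under)
7 windows exceed the threshold.

7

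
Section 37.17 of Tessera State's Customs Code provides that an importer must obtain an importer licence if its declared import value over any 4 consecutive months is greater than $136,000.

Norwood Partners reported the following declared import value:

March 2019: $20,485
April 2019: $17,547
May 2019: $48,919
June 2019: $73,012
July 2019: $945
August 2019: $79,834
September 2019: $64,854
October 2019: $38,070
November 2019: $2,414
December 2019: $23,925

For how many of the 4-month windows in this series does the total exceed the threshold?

6

March 2019–June 2019: $20,485 + $17,547 + $48,919 + $73,012 = $159,963 (over)
April 2019–July 2019: $17,547 + $48,919 + $73,012 + $945 = $140,423 (over)
May 2019–August 2019: $48,919 + $73,012 + $945 + $79,834 = $202,710 (over)
June 2019–September 2019: $73,012 + $945 + $79,834 + $64,854 = $218,645 (over)
July 2019–October 2019: $945 + $79,834 + $64,854 + $38,070 = $183,703 (over)
August 2019–November 2019: $79,834 + $64,854 + $38,070 + $2,414 = $185,172 (over)
September 2019–December 2019: $64,854 + $38,070 + $2,414 + $23,925 = $129,263 (under)
6 windows exceed the threshold.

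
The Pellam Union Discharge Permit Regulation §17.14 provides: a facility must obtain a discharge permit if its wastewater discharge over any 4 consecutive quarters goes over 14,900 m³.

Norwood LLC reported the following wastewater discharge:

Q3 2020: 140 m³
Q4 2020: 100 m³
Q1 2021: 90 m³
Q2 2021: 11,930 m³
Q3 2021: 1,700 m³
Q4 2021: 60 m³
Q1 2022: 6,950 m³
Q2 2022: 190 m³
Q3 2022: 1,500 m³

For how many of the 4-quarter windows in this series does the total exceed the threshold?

1

Q3 2020–Q2 2021: 140 m³ + 100 m³ + 90 m³ + 11,930 m³ = 12,260 m³ (under)
Q4 2020–Q3 2021: 100 m³ + 90 m³ + 11,930 m³ + 1,700 m³ = 13,820 m³ (under)
Q1 2021–Q4 2021: 90 m³ + 11,930 m³ + 1,700 m³ + 60 m³ = 13,780 m³ (under)
Q2 2021–Q1 2022: 11,930 m³ + 1,700 m³ + 60 m³ + 6,950 m³ = 20,640 m³ (over)
Q3 2021–Q2 2022: 1,700 m³ + 60 m³ + 6,950 m³ + 190 m³ = 8,900 m³ (under)
Q4 2021–Q3 2022: 60 m³ + 6,950 m³ + 190 m³ + 1,500 m³ = 8,700 m³ (under)
1 window exceeds the threshold.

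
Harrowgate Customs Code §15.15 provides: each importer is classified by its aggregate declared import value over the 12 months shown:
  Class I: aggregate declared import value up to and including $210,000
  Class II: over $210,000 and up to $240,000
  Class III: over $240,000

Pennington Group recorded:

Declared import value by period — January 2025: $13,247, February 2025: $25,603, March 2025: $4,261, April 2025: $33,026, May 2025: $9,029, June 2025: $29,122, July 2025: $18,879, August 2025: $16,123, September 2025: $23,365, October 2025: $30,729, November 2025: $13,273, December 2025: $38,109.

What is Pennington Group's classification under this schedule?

Class III

Aggregate declared import value: $13,247 + $25,603 + $4,261 + $33,026 + $9,029 + $29,122 + $18,879 + $16,123 + $23,365 + $30,729 + $13,273 + $38,109 = $254,766.
$254,766 > $240,000, so Class III applies.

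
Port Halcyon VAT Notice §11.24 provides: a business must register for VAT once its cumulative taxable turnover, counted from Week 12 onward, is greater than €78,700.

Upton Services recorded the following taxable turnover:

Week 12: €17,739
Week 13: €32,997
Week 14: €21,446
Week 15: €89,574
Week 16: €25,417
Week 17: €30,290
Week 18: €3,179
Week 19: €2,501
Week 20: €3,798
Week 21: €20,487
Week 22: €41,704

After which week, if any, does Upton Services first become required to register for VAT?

Week 15

Through Week 12: €17,739
Through Week 13: €50,736
Through Week 14: €72,182
Through Week 15: €161,756 ← exceeds threshold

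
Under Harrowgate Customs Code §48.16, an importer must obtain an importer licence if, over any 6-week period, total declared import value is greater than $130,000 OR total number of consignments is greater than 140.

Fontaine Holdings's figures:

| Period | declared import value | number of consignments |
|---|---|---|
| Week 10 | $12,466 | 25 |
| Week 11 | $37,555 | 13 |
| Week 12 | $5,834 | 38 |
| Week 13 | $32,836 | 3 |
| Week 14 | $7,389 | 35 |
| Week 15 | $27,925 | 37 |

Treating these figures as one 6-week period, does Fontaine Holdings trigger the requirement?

Yes

Total declared import value: $12,466 + $37,555 + $5,834 + $32,836 + $7,389 + $27,925 = $124,005 (≤ $130,000).
Total number of consignments: 25 + 13 + 38 + 3 + 35 + 37 = 151 (> 140).
The test is 'or': at least one threshold is exceeded.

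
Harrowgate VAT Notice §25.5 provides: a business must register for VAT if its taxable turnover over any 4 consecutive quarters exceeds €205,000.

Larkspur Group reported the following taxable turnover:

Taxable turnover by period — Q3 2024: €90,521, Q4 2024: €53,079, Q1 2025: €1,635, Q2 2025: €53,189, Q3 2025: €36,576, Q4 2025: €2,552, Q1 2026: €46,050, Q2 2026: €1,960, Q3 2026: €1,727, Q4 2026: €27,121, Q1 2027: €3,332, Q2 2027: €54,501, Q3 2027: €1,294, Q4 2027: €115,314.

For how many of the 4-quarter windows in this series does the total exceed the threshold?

0

Q3 2024–Q2 2025: €90,521 + €53,079 + €1,635 + €53,189 = €198,424 (under)
Q4 2024–Q3 2025: €53,079 + €1,635 + €53,189 + €36,576 = €144,479 (under)
Q1 2025–Q4 2025: €1,635 + €53,189 + €36,576 + €2,552 = €93,952 (under)
Q2 2025–Q1 2026: €53,189 + €36,576 + €2,552 + €46,050 = €138,367 (under)
Q3 2025–Q2 2026: €36,576 + €2,552 + €46,050 + €1,960 = €87,138 (under)
Q4 2025–Q3 2026: €2,552 + €46,050 + €1,960 + €1,727 = €52,289 (under)
Q1 2026–Q4 2026: €46,050 + €1,960 + €1,727 + €27,121 = €76,858 (under)
Q2 2026–Q1 2027: €1,960 + €1,727 + €27,121 + €3,332 = €34,140 (under)
Q3 2026–Q2 2027: €1,727 + €27,121 + €3,332 + €54,501 = €86,681 (under)
Q4 2026–Q3 2027: €27,121 + €3,332 + €54,501 + €1,294 = €86,248 (under)
Q1 2027–Q4 2027: €3,332 + €54,501 + €1,294 + €115,314 = €174,441 (under)
0 windows exceed the threshold.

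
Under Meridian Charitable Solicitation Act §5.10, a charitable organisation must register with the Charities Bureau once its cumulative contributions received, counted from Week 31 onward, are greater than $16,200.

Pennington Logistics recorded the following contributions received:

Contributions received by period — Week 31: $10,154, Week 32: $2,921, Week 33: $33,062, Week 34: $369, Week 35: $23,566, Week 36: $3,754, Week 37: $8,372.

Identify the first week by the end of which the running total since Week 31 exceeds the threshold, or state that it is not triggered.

Week 33

Through Week 31: $10,154
Through Week 32: $13,075
Through Week 33: $46,137 ← exceeds threshold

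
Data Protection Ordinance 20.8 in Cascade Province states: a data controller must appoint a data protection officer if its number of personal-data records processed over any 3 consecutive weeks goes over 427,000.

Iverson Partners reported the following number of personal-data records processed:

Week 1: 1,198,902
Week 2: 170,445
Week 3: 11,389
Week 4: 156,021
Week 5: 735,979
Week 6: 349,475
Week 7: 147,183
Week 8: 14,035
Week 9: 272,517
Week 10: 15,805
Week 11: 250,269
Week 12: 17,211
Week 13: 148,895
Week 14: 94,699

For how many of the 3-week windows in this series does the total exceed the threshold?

7

Week 1–Week 3: 1,198,902 + 170,445 + 11,389 = 1,380,736 (over)
Week 2–Week 4: 170,445 + 11,389 + 156,021 = 337,855 (under)
Week 3–Week 5: 11,389 + 156,021 + 735,979 = 903,389 (over)
Week 4–Week 6: 156,021 + 735,979 + 349,475 = 1,241,475 (over)
Week 5–Week 7: 735,979 + 349,475 + 147,183 = 1,232,637 (over)
Week 6–Week 8: 349,475 + 147,183 + 14,035 = 510,693 (over)
Week 7–Week 9: 147,183 + 14,035 + 272,517 = 433,735 (over)
Week 8–Week 10: 14,035 + 272,517 + 15,805 = 302,357 (under)
Week 9–Week 11: 272,517 + 15,805 + 250,269 = 538,591 (over)
Week 10–Week 12: 15,805 + 250,269 + 17,211 = 283,285 (under)
Week 11–Week 13: 250,269 + 17,211 + 148,895 = 416,375 (under)
Week 12–Week 14: 17,211 + 148,895 + 94,699 = 260,805 (under)
7 windows exceed the threshold.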